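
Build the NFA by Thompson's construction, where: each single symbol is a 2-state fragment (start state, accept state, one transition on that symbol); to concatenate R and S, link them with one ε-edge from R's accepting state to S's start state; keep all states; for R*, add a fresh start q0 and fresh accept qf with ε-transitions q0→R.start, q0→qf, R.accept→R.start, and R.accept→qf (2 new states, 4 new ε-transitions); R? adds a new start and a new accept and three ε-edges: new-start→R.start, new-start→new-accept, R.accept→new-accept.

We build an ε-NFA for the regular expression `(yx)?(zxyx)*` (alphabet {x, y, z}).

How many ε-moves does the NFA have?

Bottom-up over the parse tree:
Each of the 6 symbol leaves contributes 0 ε-transitions.
  yx → 1 ε-transition
  (yx)? → 4 ε-transitions
  zxyx → 3 ε-transitions
  (zxyx)* → 7 ε-transitions
  (yx)?(zxyx)* → 12 ε-transitions

12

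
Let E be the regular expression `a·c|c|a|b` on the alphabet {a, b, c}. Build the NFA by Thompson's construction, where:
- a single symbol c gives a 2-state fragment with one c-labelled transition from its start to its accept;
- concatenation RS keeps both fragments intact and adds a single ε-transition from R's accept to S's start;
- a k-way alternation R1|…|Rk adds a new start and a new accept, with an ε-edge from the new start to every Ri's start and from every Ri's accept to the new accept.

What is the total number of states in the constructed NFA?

Recursing over subexpressions:
Each of the 5 symbol leaves contributes a 2-state fragment.
  a·c → 4 states
  a·c|c|a|b → 12 states

12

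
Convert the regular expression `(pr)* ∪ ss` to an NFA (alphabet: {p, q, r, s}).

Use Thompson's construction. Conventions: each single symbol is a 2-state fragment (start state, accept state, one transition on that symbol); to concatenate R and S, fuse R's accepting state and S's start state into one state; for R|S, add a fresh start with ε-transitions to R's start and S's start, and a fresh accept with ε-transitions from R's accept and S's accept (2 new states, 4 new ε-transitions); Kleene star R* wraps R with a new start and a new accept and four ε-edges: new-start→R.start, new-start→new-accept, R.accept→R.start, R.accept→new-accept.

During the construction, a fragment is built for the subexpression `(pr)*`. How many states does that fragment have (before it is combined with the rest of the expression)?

Fragment for `(pr)*`:
Each of the 2 symbol leaves contributes a 2-state fragment.
  pr — 3 states
  (pr)* — 5 states

5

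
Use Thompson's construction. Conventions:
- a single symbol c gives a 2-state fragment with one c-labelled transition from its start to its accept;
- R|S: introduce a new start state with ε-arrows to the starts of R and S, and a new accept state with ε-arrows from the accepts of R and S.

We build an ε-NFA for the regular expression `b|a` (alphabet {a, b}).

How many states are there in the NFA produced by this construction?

6

Per subexpression:
Each of the 2 symbol leaves contributes a 2-state fragment.
  b|a : 6 states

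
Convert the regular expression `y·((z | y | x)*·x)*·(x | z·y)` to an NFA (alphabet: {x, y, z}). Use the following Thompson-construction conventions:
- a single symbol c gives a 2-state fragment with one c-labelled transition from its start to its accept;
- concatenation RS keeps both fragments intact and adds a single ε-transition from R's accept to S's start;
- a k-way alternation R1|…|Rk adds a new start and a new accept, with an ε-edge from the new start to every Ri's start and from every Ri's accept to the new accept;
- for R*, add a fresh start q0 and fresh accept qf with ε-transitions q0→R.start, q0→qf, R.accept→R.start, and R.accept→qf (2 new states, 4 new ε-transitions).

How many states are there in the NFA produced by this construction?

Recursing over subexpressions:
Each of the 8 symbol leaves contributes a 2-state fragment.
  z | y | x → 8 states
  (z | y | x)* → 10 states
  (z | y | x)*·x → 12 states
  ((z | y | x)*·x)* → 14 states
  z·y → 4 states
  x | z·y → 8 states
  y·((z | y | x)*·x)*·(x | z·y) → 24 states

24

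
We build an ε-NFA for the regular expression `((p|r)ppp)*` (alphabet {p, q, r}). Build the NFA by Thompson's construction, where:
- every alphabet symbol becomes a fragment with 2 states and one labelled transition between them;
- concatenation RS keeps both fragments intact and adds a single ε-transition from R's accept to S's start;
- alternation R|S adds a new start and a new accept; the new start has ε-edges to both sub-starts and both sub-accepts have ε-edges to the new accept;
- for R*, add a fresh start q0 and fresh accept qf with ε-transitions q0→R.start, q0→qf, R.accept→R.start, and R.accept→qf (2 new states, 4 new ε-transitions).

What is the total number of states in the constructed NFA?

14

Per subexpression:
Each of the 5 symbol leaves contributes a 2-state fragment.
  p|r = 6 states
  (p|r)ppp = 12 states
  ((p|r)ppp)* = 14 states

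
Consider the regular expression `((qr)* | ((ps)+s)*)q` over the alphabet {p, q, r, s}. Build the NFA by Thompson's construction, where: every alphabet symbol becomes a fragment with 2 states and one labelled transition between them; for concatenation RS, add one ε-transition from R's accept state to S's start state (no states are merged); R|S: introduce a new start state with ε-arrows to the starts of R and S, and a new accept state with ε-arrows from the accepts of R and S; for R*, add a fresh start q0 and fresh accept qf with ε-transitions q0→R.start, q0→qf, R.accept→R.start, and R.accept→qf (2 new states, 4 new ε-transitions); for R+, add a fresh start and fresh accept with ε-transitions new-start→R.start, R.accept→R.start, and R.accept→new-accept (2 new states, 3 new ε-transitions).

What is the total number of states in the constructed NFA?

20

By structural recursion:
Each of the 6 symbol leaves contributes a 2-state fragment.
  qr : 4 states
  (qr)* : 6 states
  ps : 4 states
  (ps)+ : 6 states
  (ps)+s : 8 states
  ((ps)+s)* : 10 states
  (qr)* | ((ps)+s)* : 18 states
  ((qr)* | ((ps)+s)*)q : 20 states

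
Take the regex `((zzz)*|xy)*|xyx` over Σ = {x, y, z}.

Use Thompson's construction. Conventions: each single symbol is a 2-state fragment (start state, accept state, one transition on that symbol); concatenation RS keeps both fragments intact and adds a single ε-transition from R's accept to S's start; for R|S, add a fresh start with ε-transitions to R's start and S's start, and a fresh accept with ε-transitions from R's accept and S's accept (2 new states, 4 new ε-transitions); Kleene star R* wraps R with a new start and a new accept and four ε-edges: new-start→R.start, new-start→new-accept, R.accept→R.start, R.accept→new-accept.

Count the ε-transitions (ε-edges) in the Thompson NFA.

Recursing over subexpressions:
Each of the 8 symbol leaves contributes 0 ε-transitions.
  zzz → 2 ε-transitions
  (zzz)* → 6 ε-transitions
  xy → 1 ε-transition
  (zzz)*|xy → 11 ε-transitions
  ((zzz)*|xy)* → 15 ε-transitions
  xyx → 2 ε-transitions
  ((zzz)*|xy)*|xyx → 21 ε-transitions

21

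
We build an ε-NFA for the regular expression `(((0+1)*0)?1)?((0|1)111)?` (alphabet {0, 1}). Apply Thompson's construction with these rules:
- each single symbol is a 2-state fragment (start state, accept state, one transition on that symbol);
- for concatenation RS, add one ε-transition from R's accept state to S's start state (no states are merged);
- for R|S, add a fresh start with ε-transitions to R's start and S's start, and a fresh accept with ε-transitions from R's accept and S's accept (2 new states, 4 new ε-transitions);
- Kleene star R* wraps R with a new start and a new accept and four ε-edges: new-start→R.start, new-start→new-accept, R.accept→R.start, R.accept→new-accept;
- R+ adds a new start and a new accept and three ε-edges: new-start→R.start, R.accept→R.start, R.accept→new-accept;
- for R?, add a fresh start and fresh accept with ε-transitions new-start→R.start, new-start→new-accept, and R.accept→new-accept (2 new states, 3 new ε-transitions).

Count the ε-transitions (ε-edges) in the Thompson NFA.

27

By structural recursion:
Each of the 9 symbol leaves contributes 0 ε-transitions.
  0+ : 3 ε-transitions
  0+1 : 4 ε-transitions
  (0+1)* : 8 ε-transitions
  (0+1)*0 : 9 ε-transitions
  ((0+1)*0)? : 12 ε-transitions
  ((0+1)*0)?1 : 13 ε-transitions
  (((0+1)*0)?1)? : 16 ε-transitions
  0|1 : 4 ε-transitions
  (0|1)111 : 7 ε-transitions
  ((0|1)111)? : 10 ε-transitions
  (((0+1)*0)?1)?((0|1)111)? : 27 ε-transitions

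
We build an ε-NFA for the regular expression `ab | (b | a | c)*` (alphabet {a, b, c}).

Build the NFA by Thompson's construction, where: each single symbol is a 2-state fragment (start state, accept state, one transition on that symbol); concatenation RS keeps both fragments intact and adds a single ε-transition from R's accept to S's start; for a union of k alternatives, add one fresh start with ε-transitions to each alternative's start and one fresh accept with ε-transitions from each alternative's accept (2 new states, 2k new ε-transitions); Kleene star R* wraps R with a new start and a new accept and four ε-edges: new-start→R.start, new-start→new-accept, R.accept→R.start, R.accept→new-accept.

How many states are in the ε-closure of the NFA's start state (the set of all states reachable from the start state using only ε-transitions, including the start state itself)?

9

Let C(F) = |ε-closure(F.start)| within fragment F, and note whether F accepts ε. Symbol fragments have C = 1 and do not accept ε. Then:
  ab — |ε-closure| equals the left operand's closure size = 1 (its accept is not ε-reachable, so the closure stops there)
  b | a | c — new start ε-reaches every alternative's start; none of them accept ε, so the new accept is not reached: |ε-closure| = 1 + 1 + 1 + 1 = 4
  (b | a | c)* — new start has ε-edges to the inner start and to the new accept, so |ε-closure| = 2 + 4 = 6
  ab | (b | a | c)* — new start ε-reaches every alternative's start; at least one alternative accepts ε, so the union's new accept is reached too: |ε-closure| = 1 + 1 + 6 + 1 = 9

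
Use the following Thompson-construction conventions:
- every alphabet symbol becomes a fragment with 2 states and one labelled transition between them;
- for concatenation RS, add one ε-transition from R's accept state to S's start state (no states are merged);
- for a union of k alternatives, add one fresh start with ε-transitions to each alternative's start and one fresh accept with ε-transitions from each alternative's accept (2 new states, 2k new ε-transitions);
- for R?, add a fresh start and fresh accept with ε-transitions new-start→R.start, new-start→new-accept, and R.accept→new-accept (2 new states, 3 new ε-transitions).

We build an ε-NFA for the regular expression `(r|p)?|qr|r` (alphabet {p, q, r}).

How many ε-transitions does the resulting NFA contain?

14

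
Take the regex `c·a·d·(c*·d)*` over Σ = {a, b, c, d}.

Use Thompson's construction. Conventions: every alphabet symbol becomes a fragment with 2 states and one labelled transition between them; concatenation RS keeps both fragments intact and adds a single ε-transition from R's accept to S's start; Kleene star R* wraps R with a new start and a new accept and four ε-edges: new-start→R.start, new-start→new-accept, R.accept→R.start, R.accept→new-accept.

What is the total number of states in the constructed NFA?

14

Per subexpression:
Each of the 5 symbol leaves contributes a 2-state fragment.
  c* : 4 states
  c*·d : 6 states
  (c*·d)* : 8 states
  c·a·d·(c*·d)* : 14 states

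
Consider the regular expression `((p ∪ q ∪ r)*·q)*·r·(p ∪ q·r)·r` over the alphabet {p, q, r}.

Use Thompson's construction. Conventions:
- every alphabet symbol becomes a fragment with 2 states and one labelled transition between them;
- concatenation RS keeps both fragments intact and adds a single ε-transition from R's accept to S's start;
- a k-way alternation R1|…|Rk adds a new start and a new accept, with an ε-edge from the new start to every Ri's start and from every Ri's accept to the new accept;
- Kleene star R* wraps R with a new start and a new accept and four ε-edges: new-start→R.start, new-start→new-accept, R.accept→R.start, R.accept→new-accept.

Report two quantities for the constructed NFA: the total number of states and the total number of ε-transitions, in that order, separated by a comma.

Per subexpression:
Each of the 9 symbol leaves contributes 2 states and 0 ε-transitions.
  p ∪ q ∪ r : 8 states, 6 ε-transitions
  (p ∪ q ∪ r)* : 10 states, 10 ε-transitions
  (p ∪ q ∪ r)*·q : 12 states, 11 ε-transitions
  ((p ∪ q ∪ r)*·q)* : 14 states, 15 ε-transitions
  q·r : 4 states, 1 ε-transition
  p ∪ q·r : 8 states, 5 ε-transitions
  ((p ∪ q ∪ r)*·q)*·r·(p ∪ q·r)·r : 26 states, 23 ε-transitions

26, 23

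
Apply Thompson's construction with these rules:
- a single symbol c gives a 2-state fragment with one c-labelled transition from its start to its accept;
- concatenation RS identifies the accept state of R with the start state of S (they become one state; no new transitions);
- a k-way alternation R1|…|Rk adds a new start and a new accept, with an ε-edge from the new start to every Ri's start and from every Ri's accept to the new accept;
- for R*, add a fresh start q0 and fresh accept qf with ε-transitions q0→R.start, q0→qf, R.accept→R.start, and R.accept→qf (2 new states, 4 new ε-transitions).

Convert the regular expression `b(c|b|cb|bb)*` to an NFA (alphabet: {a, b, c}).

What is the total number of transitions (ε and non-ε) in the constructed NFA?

19

By structural recursion:
Each of the 7 symbol leaves contributes 1 transition (1 symbol, 0 ε).
  cb — 2 transitions (2 symbol, 0 ε)
  bb — 2 transitions (2 symbol, 0 ε)
  c|b|cb|bb — 14 transitions (6 symbol, 8 ε)
  (c|b|cb|bb)* — 18 transitions (6 symbol, 12 ε)
  b(c|b|cb|bb)* — 19 transitions (7 symbol, 12 ε)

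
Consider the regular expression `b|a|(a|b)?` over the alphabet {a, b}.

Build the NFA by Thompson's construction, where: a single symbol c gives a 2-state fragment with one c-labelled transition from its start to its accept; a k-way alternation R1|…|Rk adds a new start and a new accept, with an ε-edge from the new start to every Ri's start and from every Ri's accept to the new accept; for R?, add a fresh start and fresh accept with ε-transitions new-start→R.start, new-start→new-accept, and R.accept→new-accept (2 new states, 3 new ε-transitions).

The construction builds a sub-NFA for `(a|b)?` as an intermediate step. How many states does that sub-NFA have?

8

Fragment for `(a|b)?`:
Each of the 2 symbol leaves contributes a 2-state fragment.
  a|b : 6 states
  (a|b)? : 8 states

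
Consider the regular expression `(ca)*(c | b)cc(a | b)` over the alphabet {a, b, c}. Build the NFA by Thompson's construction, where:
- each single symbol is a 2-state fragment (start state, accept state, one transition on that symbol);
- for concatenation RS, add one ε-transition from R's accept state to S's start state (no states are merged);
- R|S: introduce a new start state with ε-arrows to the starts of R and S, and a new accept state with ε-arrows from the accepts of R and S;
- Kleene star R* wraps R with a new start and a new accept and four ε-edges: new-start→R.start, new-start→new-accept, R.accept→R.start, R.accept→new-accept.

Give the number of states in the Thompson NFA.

22

Building bottom-up:
Each of the 8 symbol leaves contributes a 2-state fragment.
  ca — 4 states
  (ca)* — 6 states
  c | b — 6 states
  a | b — 6 states
  (ca)*(c | b)cc(a | b) — 22 states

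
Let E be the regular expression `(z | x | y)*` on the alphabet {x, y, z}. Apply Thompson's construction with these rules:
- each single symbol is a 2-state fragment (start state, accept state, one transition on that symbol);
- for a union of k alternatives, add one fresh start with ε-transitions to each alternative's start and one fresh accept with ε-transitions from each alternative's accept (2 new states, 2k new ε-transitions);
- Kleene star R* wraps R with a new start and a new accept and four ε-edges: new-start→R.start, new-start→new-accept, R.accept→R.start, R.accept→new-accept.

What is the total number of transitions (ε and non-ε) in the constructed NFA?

Per subexpression:
Each of the 3 symbol leaves contributes 1 transition (1 symbol, 0 ε).
  z | x | y : 9 transitions (3 symbol, 6 ε)
  (z | x | y)* : 13 transitions (3 symbol, 10 ε)

13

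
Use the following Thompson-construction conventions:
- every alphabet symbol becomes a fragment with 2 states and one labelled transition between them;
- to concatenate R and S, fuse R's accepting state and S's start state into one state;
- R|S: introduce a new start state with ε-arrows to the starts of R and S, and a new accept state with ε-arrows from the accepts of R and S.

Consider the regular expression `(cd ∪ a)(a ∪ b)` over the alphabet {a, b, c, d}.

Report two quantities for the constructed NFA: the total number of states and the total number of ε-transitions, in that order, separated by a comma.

By structural recursion:
Each of the 5 symbol leaves contributes 2 states and 0 ε-transitions.
  cd : 3 states, 0 ε-transitions
  cd ∪ a : 7 states, 4 ε-transitions
  a ∪ b : 6 states, 4 ε-transitions
  (cd ∪ a)(a ∪ b) : 12 states, 8 ε-transitions

12, 8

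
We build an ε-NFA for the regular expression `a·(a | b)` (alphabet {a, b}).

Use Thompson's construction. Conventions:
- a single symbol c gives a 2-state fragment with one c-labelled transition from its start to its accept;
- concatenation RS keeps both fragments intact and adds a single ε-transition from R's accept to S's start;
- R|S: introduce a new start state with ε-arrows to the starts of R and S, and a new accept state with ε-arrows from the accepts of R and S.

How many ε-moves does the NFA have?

5

Recursing over subexpressions:
Each of the 3 symbol leaves contributes 0 ε-transitions.
  a | b → 4 ε-transitions
  a·(a | b) → 5 ε-transitions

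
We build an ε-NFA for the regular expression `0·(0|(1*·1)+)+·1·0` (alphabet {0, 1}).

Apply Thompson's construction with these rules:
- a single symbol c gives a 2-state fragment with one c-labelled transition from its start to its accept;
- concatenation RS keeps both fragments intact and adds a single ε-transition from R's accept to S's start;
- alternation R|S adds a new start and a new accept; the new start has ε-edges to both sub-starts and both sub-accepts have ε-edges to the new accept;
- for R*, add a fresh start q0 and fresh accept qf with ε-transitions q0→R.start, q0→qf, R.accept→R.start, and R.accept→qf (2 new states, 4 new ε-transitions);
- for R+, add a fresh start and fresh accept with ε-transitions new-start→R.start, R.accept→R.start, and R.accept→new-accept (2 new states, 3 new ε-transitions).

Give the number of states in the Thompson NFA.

20

Per subexpression:
Each of the 6 symbol leaves contributes a 2-state fragment.
  1* — 4 states
  1*·1 — 6 states
  (1*·1)+ — 8 states
  0|(1*·1)+ — 12 states
  (0|(1*·1)+)+ — 14 states
  0·(0|(1*·1)+)+·1·0 — 20 states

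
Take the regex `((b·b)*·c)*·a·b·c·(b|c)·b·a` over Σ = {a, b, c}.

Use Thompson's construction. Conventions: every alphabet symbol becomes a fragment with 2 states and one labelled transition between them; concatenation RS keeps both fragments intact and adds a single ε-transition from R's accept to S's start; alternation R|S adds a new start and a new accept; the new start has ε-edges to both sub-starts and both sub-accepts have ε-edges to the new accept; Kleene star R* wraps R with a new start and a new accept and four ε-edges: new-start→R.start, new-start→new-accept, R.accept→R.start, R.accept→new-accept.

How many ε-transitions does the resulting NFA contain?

20

Building bottom-up:
Each of the 10 symbol leaves contributes 0 ε-transitions.
  b·b → 1 ε-transition
  (b·b)* → 5 ε-transitions
  (b·b)*·c → 6 ε-transitions
  ((b·b)*·c)* → 10 ε-transitions
  b|c → 4 ε-transitions
  ((b·b)*·c)*·a·b·c·(b|c)·b·a → 20 ε-transitions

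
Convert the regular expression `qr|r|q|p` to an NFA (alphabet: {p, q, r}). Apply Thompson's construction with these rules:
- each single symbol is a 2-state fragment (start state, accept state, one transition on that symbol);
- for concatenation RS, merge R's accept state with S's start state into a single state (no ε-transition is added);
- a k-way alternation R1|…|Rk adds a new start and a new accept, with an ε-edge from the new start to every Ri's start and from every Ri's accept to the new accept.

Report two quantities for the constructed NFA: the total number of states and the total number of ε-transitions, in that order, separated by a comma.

11, 8

Recursing over subexpressions:
Each of the 5 symbol leaves contributes 2 states and 0 ε-transitions.
  qr : 3 states, 0 ε-transitions
  qr|r|q|p : 11 states, 8 ε-transitions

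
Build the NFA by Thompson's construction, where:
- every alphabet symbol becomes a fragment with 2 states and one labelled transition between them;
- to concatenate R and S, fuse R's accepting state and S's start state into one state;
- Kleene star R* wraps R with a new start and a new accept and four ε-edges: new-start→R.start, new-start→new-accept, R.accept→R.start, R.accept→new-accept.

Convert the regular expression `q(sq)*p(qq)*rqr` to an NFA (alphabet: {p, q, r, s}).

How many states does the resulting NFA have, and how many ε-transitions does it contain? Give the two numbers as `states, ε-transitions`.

14, 8

Bottom-up over the parse tree:
Each of the 9 symbol leaves contributes 2 states and 0 ε-transitions.
  sq → 3 states, 0 ε-transitions
  (sq)* → 5 states, 4 ε-transitions
  qq → 3 states, 0 ε-transitions
  (qq)* → 5 states, 4 ε-transitions
  q(sq)*p(qq)*rqr → 14 states, 8 ε-transitions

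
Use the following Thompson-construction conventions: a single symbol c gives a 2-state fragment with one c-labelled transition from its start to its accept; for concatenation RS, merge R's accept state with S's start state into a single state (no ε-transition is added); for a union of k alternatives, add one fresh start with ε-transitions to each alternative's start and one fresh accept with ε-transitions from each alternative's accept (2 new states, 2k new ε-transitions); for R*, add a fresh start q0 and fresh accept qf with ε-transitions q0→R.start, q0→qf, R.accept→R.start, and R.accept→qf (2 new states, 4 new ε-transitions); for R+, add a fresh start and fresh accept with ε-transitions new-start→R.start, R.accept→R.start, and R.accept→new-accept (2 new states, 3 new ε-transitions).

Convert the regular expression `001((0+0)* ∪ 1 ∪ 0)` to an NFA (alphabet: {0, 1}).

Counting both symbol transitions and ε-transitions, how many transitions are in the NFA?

20

By structural recursion:
Each of the 7 symbol leaves contributes 1 transition (1 symbol, 0 ε).
  0+ — 4 transitions (1 symbol, 3 ε)
  0+0 — 5 transitions (2 symbol, 3 ε)
  (0+0)* — 9 transitions (2 symbol, 7 ε)
  (0+0)* ∪ 1 ∪ 0 — 17 transitions (4 symbol, 13 ε)
  001((0+0)* ∪ 1 ∪ 0) — 20 transitions (7 symbol, 13 ε)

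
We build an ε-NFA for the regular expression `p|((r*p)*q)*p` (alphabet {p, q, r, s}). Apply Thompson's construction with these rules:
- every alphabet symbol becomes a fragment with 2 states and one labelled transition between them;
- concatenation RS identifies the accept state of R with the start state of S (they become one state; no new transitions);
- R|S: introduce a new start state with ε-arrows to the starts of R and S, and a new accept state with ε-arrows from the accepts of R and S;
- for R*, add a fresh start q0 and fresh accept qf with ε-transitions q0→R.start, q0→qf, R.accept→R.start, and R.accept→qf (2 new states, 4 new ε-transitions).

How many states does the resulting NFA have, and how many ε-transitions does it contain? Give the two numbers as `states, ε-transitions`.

Bottom-up over the parse tree:
Each of the 5 symbol leaves contributes 2 states and 0 ε-transitions.
  r* : 4 states, 4 ε-transitions
  r*p : 5 states, 4 ε-transitions
  (r*p)* : 7 states, 8 ε-transitions
  (r*p)*q : 8 states, 8 ε-transitions
  ((r*p)*q)* : 10 states, 12 ε-transitions
  ((r*p)*q)*p : 11 states, 12 ε-transitions
  p|((r*p)*q)*p : 15 states, 16 ε-transitions

15, 16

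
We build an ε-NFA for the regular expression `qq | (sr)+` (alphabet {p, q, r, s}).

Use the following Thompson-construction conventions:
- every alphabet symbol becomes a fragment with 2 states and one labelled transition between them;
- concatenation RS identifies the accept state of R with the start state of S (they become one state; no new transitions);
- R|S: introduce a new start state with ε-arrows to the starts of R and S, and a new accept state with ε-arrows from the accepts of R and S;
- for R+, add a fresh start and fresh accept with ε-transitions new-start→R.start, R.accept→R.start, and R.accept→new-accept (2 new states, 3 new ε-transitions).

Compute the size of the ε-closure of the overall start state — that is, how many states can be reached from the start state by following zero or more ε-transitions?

4

Let C(F) = |ε-closure(F.start)| within fragment F, and note whether F accepts ε. Symbol fragments have C = 1 and do not accept ε. Then:
  qq → same as the first factor's closure: |closure| = 1
  sr → same as the first factor's closure: |closure| = 1
  (sr)+ → new start ε-reaches only the body's start; the new accept needs a symbol first: |closure| = 1 + 1 = 2
  qq | (sr)+ → new start ε-reaches every alternative's start; none of them accept ε, so the new accept is not reached: |closure| = 1 + 1 + 2 = 4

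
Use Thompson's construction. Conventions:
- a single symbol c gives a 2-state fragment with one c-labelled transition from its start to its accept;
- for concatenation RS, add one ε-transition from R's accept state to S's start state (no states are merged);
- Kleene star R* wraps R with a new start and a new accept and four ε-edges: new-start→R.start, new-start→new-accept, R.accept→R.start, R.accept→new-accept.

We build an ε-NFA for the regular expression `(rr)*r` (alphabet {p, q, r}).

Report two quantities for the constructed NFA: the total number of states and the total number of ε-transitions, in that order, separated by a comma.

Recursing over subexpressions:
Each of the 3 symbol leaves contributes 2 states and 0 ε-transitions.
  rr : 4 states, 1 ε-transition
  (rr)* : 6 states, 5 ε-transitions
  (rr)*r : 8 states, 6 ε-transitions

8, 6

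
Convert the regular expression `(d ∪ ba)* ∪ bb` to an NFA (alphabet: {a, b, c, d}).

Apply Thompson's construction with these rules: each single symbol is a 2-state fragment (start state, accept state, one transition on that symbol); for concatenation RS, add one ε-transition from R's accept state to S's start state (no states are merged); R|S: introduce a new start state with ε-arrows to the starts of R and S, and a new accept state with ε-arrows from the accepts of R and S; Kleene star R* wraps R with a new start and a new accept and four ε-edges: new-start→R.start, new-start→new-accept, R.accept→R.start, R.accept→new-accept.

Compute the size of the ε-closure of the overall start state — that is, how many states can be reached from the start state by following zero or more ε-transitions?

8

Compute the ε-closure size of each fragment's start state recursively; a symbol fragment's start has no outgoing ε-edge, so its closure is just itself (size 1).
  ba : same as the first factor's closure: C = 1
  d ∪ ba : C = 1 + 1 + 1 = 3 (the new accept is not ε-reachable since no branch accepts ε)
  (d ∪ ba)* : C = 1 (new start) + 3 (body) + 1 (new accept) = 5
  bb : C equals the left operand's closure size = 1 (its accept is not ε-reachable, so the closure stops there)
  (d ∪ ba)* ∪ bb : C = 1 (new start) + (5 + 1) + 1 (new accept, since some branch ε-reaches its own accept) = 8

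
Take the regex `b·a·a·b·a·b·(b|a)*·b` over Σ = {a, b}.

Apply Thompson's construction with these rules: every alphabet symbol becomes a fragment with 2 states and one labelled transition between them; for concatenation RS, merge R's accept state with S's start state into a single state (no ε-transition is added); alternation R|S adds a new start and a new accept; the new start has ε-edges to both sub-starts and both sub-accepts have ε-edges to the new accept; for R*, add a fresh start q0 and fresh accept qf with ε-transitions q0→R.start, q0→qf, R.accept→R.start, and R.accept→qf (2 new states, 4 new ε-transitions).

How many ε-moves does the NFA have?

8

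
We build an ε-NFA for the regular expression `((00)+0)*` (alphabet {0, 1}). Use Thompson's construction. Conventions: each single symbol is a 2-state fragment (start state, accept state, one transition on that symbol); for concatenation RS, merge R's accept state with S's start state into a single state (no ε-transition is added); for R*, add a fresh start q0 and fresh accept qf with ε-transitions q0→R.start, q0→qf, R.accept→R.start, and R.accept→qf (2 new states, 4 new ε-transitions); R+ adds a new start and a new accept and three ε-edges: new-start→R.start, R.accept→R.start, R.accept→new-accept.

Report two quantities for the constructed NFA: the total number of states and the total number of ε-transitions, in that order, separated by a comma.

8, 7

Building bottom-up:
Each of the 3 symbol leaves contributes 2 states and 0 ε-transitions.
  00 → 3 states, 0 ε-transitions
  (00)+ → 5 states, 3 ε-transitions
  (00)+0 → 6 states, 3 ε-transitions
  ((00)+0)* → 8 states, 7 ε-transitions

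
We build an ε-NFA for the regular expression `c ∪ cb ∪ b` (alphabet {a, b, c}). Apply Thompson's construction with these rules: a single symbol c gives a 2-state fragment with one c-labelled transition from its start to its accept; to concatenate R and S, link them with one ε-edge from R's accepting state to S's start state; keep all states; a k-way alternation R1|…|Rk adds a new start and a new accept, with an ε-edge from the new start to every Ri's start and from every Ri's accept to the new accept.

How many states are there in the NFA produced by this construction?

10

By structural recursion:
Each of the 4 symbol leaves contributes a 2-state fragment.
  cb = 4 states
  c ∪ cb ∪ b = 10 states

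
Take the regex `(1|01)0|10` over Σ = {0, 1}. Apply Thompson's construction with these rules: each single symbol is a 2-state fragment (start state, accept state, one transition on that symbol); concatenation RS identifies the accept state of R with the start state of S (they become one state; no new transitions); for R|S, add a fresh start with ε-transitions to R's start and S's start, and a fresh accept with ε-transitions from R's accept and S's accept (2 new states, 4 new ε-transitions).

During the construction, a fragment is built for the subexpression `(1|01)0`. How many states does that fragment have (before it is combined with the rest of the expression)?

Fragment for `(1|01)0`:
Each of the 4 symbol leaves contributes a 2-state fragment.
  01 = 3 states
  1|01 = 7 states
  (1|01)0 = 8 states

8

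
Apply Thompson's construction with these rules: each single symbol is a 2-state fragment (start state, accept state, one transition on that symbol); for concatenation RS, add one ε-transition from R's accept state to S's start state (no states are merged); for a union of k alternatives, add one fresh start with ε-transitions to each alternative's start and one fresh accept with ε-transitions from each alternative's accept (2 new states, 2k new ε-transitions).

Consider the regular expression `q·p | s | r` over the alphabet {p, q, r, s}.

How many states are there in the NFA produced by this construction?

10

Bottom-up over the parse tree:
Each of the 4 symbol leaves contributes a 2-state fragment.
  q·p — 4 states
  q·p | s | r — 10 states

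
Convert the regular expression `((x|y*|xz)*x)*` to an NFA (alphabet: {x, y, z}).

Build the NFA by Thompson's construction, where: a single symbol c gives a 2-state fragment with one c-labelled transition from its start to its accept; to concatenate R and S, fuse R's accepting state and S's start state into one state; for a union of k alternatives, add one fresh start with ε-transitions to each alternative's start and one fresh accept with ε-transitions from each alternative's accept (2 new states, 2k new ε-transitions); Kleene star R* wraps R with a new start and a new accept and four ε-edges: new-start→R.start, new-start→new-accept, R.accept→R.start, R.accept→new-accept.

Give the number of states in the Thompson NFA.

16

Per subexpression:
Each of the 5 symbol leaves contributes a 2-state fragment.
  y* : 4 states
  xz : 3 states
  x|y*|xz : 11 states
  (x|y*|xz)* : 13 states
  (x|y*|xz)*x : 14 states
  ((x|y*|xz)*x)* : 16 states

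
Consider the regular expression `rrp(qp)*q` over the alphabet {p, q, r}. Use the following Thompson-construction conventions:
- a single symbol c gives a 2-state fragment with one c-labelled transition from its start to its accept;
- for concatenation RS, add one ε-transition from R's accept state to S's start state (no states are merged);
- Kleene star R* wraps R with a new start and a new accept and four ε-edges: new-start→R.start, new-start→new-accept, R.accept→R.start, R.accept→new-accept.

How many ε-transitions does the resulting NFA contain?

9

Building bottom-up:
Each of the 6 symbol leaves contributes 0 ε-transitions.
  qp — 1 ε-transition
  (qp)* — 5 ε-transitions
  rrp(qp)*q — 9 ε-transitions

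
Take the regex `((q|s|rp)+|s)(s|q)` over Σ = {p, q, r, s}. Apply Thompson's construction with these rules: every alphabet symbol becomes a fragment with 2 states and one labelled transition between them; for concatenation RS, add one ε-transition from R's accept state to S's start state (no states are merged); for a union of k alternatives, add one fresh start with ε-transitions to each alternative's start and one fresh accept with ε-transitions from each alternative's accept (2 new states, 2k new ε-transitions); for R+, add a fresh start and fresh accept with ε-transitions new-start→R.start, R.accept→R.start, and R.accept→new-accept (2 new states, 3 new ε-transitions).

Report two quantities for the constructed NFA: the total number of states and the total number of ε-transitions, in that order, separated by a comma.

By structural recursion:
Each of the 7 symbol leaves contributes 2 states and 0 ε-transitions.
  rp — 4 states, 1 ε-transition
  q|s|rp — 10 states, 7 ε-transitions
  (q|s|rp)+ — 12 states, 10 ε-transitions
  (q|s|rp)+|s — 16 states, 14 ε-transitions
  s|q — 6 states, 4 ε-transitions
  ((q|s|rp)+|s)(s|q) — 22 states, 19 ε-transitions

22, 19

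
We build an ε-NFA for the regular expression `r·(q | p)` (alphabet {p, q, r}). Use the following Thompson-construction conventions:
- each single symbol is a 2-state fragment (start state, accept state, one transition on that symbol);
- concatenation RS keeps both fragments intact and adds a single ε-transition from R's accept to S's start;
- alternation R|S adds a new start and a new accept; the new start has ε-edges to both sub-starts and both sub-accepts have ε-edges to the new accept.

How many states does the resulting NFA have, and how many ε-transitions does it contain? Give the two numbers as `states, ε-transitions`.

8, 5

By structural recursion:
Each of the 3 symbol leaves contributes 2 states and 0 ε-transitions.
  q | p = 6 states, 4 ε-transitions
  r·(q | p) = 8 states, 5 ε-transitions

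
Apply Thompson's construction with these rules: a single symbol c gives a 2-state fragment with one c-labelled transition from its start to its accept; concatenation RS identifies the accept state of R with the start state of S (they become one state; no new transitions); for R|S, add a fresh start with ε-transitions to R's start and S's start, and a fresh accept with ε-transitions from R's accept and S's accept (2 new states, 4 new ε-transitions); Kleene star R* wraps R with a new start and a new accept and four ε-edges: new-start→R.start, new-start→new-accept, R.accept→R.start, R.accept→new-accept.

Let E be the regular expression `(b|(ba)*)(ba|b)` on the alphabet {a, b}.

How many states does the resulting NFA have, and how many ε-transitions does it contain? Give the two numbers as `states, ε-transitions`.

15, 12

By structural recursion:
Each of the 6 symbol leaves contributes 2 states and 0 ε-transitions.
  ba = 3 states, 0 ε-transitions
  (ba)* = 5 states, 4 ε-transitions
  b|(ba)* = 9 states, 8 ε-transitions
  ba = 3 states, 0 ε-transitions
  ba|b = 7 states, 4 ε-transitions
  (b|(ba)*)(ba|b) = 15 states, 12 ε-transitions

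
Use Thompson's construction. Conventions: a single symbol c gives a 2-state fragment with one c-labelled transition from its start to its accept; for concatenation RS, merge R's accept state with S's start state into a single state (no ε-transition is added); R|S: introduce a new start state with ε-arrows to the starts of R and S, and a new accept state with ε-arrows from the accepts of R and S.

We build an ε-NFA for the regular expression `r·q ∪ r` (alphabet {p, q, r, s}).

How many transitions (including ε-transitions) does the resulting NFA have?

7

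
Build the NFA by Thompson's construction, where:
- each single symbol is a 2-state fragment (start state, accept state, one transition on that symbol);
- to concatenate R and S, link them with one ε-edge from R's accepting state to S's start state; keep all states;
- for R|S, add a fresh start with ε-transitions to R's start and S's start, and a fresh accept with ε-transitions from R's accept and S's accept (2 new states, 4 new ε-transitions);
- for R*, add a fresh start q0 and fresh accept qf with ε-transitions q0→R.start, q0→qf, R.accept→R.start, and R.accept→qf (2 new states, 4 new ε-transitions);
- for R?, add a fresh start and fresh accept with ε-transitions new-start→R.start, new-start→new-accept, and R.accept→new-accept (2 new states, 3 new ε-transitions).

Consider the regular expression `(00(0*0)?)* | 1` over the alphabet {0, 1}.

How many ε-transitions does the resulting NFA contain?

Per subexpression:
Each of the 5 symbol leaves contributes 0 ε-transitions.
  0* → 4 ε-transitions
  0*0 → 5 ε-transitions
  (0*0)? → 8 ε-transitions
  00(0*0)? → 10 ε-transitions
  (00(0*0)?)* → 14 ε-transitions
  (00(0*0)?)* | 1 → 18 ε-transitions

18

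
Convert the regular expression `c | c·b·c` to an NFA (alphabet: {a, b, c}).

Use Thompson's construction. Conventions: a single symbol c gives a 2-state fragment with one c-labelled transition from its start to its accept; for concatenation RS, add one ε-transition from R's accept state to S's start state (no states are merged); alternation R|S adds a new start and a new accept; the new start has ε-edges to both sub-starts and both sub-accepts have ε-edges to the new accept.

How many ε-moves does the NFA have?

Bottom-up over the parse tree:
Each of the 4 symbol leaves contributes 0 ε-transitions.
  c·b·c : 2 ε-transitions
  c | c·b·c : 6 ε-transitions

6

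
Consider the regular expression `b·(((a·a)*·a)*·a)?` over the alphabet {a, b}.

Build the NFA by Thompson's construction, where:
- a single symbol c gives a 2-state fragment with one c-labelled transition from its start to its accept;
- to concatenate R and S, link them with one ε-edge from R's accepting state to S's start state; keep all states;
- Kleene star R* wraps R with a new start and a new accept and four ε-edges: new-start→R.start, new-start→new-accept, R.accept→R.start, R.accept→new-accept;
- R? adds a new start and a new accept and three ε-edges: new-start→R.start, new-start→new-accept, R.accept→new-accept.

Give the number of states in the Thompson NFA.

16

Bottom-up over the parse tree:
Each of the 5 symbol leaves contributes a 2-state fragment.
  a·a → 4 states
  (a·a)* → 6 states
  (a·a)*·a → 8 states
  ((a·a)*·a)* → 10 states
  ((a·a)*·a)*·a → 12 states
  (((a·a)*·a)*·a)? → 14 states
  b·(((a·a)*·a)*·a)? → 16 states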